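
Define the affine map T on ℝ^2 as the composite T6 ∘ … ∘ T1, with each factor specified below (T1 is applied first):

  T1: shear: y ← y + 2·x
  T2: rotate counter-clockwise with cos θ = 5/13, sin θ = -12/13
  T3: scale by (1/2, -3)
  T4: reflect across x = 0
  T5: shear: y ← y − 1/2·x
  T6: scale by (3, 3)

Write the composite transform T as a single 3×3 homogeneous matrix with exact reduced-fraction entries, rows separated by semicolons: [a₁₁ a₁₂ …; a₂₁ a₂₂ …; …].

T = [-87/26 -18/13 0; 159/52 -36/13 0; 0 0 1]

T1 = [1 0 0; 2 1 0; 0 0 1]
T2·T1 = [29/13 12/13 0; -2/13 5/13 0; 0 0 1]
T3·…·T1 = [29/26 6/13 0; 6/13 -15/13 0; 0 0 1]
T4·…·T1 = [-29/26 -6/13 0; 6/13 -15/13 0; 0 0 1]
T5·…·T1 = [-29/26 -6/13 0; 53/52 -12/13 0; 0 0 1]
T6·…·T1 = [-87/26 -18/13 0; 159/52 -36/13 0; 0 0 1]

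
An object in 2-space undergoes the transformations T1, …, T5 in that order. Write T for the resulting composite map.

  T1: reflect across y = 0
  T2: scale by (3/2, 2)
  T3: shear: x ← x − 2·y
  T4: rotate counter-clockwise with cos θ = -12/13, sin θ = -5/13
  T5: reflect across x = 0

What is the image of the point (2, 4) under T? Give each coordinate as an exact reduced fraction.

T(p) = (268/13, 1/13)

T1 reflect across y = 0: (2, 4) → (2, -4)
T2 scale by (3/2, 2): (2, -4) → (3, -8)
T3 shear: x ← x − 2·y: (3, -8) → (19, -8)
T4 rotate counter-clockwise with cos θ = -12/13, sin θ = -5/13: (19, -8) → (-268/13, 1/13)
T5 reflect across x = 0: (-268/13, 1/13) → (268/13, 1/13)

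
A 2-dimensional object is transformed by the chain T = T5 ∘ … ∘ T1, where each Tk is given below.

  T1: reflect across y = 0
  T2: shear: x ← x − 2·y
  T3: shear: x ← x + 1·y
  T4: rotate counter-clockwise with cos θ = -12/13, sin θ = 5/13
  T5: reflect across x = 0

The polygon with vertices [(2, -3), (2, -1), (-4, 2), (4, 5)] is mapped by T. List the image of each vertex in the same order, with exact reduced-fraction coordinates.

image vertices: (3/13, -41/13), (17/13, -7/13), (-34/13, 14/13), (83/13, 105/13)

T1 reflect across y = 0: (2, -3) → (2, 3); (2, -1) → (2, 1); (-4, 2) → (-4, -2); (4, 5) → (4, -5)
T2 shear: x ← x − 2·y: (2, 3) → (-4, 3); (2, 1) → (0, 1); (-4, -2) → (0, -2); (4, -5) → (14, -5)
T3 shear: x ← x + 1·y: (-4, 3) → (-1, 3); (0, 1) → (1, 1); (0, -2) → (-2, -2); (14, -5) → (9, -5)
T4 rotate counter-clockwise with cos θ = -12/13, sin θ = 5/13: (-1, 3) → (-3/13, -41/13); (1, 1) → (-17/13, -7/13); (-2, -2) → (34/13, 14/13); (9, -5) → (-83/13, 105/13)
T5 reflect across x = 0: (-3/13, -41/13) → (3/13, -41/13); (-17/13, -7/13) → (17/13, -7/13); (34/13, 14/13) → (-34/13, 14/13); (-83/13, 105/13) → (83/13, 105/13)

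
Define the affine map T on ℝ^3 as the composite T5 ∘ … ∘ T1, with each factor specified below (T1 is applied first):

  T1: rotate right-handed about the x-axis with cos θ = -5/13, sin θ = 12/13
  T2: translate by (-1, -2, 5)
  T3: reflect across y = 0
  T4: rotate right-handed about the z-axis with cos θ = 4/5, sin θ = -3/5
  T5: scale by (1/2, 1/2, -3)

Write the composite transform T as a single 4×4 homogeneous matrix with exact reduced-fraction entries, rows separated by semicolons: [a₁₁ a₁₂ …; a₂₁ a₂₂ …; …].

T1 = [1 0 0 0; 0 -5/13 -12/13 0; 0 12/13 -5/13 0; 0 0 0 1]
T2·T1 = [1 0 0 -1; 0 -5/13 -12/13 -2; 0 12/13 -5/13 5; 0 0 0 1]
T3·…·T1 = [1 0 0 -1; 0 5/13 12/13 2; 0 12/13 -5/13 5; 0 0 0 1]
T4·…·T1 = [4/5 3/13 36/65 2/5; -3/5 4/13 48/65 11/5; 0 12/13 -5/13 5; 0 0 0 1]
T5·…·T1 = [2/5 3/26 18/65 1/5; -3/10 2/13 24/65 11/10; 0 -36/13 15/13 -15; 0 0 0 1]

T = [2/5 3/26 18/65 1/5; -3/10 2/13 24/65 11/10; 0 -36/13 15/13 -15; 0 0 0 1]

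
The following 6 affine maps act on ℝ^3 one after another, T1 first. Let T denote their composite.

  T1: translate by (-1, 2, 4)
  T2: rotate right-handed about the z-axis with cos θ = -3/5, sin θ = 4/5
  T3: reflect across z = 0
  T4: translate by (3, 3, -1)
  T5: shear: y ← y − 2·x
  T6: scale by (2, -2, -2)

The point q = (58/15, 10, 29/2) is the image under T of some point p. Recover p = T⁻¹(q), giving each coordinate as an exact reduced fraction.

p = (-5/3, 4/3, 9/4)

T1 = [1 0 0 -1; 0 1 0 2; 0 0 1 4; 0 0 0 1]
T2·T1 = [-3/5 -4/5 0 -1; 4/5 -3/5 0 -2; 0 0 1 4; 0 0 0 1]
T3·…·T1 = [-3/5 -4/5 0 -1; 4/5 -3/5 0 -2; 0 0 -1 -4; 0 0 0 1]
T4·…·T1 = [-3/5 -4/5 0 2; 4/5 -3/5 0 1; 0 0 -1 -5; 0 0 0 1]
T5·…·T1 = [-3/5 -4/5 0 2; 2 1 0 -3; 0 0 -1 -5; 0 0 0 1]
T6·…·T1 = [-6/5 -8/5 0 4; -4 -2 0 6; 0 0 2 10; 0 0 0 1]
det M = -8; M⁻¹ = [1/2 -2/5 0 2/5; -1 3/10 0 11/5; 0 0 1/2 -5; 0 0 0 1]
M⁻¹ · (58/15, 10, 29/2)ᵀ = (-5/3, 4/3, 9/4)ᵀ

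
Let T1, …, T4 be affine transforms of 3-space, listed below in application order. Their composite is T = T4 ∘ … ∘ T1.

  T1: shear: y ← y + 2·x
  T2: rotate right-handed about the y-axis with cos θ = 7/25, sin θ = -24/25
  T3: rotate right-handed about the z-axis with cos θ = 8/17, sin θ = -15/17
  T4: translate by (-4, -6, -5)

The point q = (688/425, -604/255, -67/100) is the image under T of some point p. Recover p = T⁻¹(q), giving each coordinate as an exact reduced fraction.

T1 = [1 0 0 0; 2 1 0 0; 0 0 1 0; 0 0 0 1]
T2·T1 = [7/25 0 -24/25 0; 2 1 0 0; 24/25 0 7/25 0; 0 0 0 1]
T3·…·T1 = [806/425 15/17 -192/425 0; 59/85 8/17 72/85 0; 24/25 0 7/25 0; 0 0 0 1]
T4·…·T1 = [806/425 15/17 -192/425 -4; 59/85 8/17 72/85 -6; 24/25 0 7/25 -5; 0 0 0 1]
det M = 1; M⁻¹ = [56/425 -21/85 24/25 1634/425; 263/425 82/85 -48/25 -568/425; -192/425 72/85 7/25 1987/425; 0 0 0 1]
M⁻¹ · (688/425, -604/255, -67/100)ᵀ = (4, -4/3, 7/4)ᵀ

p = (4, -4/3, 7/4)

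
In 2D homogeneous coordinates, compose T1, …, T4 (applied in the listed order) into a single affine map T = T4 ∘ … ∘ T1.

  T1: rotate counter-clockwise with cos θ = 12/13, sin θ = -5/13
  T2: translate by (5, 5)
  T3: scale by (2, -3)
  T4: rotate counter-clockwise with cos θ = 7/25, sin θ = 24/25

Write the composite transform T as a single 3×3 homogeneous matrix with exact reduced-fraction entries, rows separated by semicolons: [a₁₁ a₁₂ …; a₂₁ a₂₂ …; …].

T1 = [12/13 5/13 0; -5/13 12/13 0; 0 0 1]
T2·T1 = [12/13 5/13 5; -5/13 12/13 5; 0 0 1]
T3·…·T1 = [24/13 10/13 10; 15/13 -36/13 -15; 0 0 1]
T4·…·T1 = [-192/325 934/325 86/5; 681/325 -12/325 27/5; 0 0 1]

T = [-192/325 934/325 86/5; 681/325 -12/325 27/5; 0 0 1]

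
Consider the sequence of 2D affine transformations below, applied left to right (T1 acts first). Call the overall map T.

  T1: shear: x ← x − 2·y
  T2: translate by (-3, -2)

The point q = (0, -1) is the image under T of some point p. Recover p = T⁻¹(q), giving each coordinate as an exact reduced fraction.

T1 = [1 -2 0; 0 1 0; 0 0 1]
T2·T1 = [1 -2 -3; 0 1 -2; 0 0 1]
det M = 1; M⁻¹ = [1 2 7; 0 1 2; 0 0 1]
M⁻¹ · (0, -1)ᵀ = (5, 1)ᵀ

p = (5, 1)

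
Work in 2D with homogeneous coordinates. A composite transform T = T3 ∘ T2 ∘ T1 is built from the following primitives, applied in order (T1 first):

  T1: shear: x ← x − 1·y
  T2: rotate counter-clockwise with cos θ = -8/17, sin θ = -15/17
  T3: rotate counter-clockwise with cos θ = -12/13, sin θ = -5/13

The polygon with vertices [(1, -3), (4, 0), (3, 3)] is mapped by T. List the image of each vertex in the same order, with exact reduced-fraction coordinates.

T1 shear: x ← x − 1·y: (1, -3) → (4, -3); (4, 0) → (4, 0); (3, 3) → (0, 3)
T2 rotate counter-clockwise with cos θ = -8/17, sin θ = -15/17: (4, -3) → (-77/17, -36/17); (4, 0) → (-32/17, -60/17); (0, 3) → (45/17, -24/17)
T3 rotate counter-clockwise with cos θ = -12/13, sin θ = -5/13: (-77/17, -36/17) → (744/221, 817/221); (-32/17, -60/17) → (84/221, 880/221); (45/17, -24/17) → (-660/221, 63/221)

image vertices: (744/221, 817/221), (84/221, 880/221), (-660/221, 63/221)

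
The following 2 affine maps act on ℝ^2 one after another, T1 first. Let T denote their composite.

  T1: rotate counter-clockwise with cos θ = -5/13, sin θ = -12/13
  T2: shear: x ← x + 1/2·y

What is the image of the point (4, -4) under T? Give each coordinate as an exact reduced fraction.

T(p) = (-82/13, -28/13)

T1 rotate counter-clockwise with cos θ = -5/13, sin θ = -12/13: (4, -4) → (-68/13, -28/13)
T2 shear: x ← x + 1/2·y: (-68/13, -28/13) → (-82/13, -28/13)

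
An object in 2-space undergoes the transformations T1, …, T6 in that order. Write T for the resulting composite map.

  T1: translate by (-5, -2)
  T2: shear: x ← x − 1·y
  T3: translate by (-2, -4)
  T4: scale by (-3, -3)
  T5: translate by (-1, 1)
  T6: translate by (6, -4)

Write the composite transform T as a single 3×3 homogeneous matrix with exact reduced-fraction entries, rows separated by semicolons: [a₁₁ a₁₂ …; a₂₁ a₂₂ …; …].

T = [-3 3 20; 0 -3 15; 0 0 1]

T1 = [1 0 -5; 0 1 -2; 0 0 1]
T2·T1 = [1 -1 -3; 0 1 -2; 0 0 1]
T3·…·T1 = [1 -1 -5; 0 1 -6; 0 0 1]
T4·…·T1 = [-3 3 15; 0 -3 18; 0 0 1]
T5·…·T1 = [-3 3 14; 0 -3 19; 0 0 1]
T6·…·T1 = [-3 3 20; 0 -3 15; 0 0 1]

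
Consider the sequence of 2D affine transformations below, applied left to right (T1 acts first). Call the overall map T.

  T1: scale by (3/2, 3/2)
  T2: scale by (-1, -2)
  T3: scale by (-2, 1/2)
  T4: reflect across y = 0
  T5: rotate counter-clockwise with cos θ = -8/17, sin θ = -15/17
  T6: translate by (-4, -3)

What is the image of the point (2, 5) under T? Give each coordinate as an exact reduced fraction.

T(p) = (-7/34, -201/17)

T1 scale by (3/2, 3/2): (2, 5) → (3, 15/2)
T2 scale by (-1, -2): (3, 15/2) → (-3, -15)
T3 scale by (-2, 1/2): (-3, -15) → (6, -15/2)
T4 reflect across y = 0: (6, -15/2) → (6, 15/2)
T5 rotate counter-clockwise with cos θ = -8/17, sin θ = -15/17: (6, 15/2) → (129/34, -150/17)
T6 translate by (-4, -3): (129/34, -150/17) → (-7/34, -201/17)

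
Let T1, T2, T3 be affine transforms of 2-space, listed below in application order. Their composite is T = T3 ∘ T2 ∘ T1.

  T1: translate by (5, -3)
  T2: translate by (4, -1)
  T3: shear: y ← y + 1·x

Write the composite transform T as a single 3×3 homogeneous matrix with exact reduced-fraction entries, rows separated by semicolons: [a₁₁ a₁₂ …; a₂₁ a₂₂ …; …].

T = [1 0 9; 1 1 5; 0 0 1]

T1 = [1 0 5; 0 1 -3; 0 0 1]
T2·T1 = [1 0 9; 0 1 -4; 0 0 1]
T3·…·T1 = [1 0 9; 1 1 5; 0 0 1]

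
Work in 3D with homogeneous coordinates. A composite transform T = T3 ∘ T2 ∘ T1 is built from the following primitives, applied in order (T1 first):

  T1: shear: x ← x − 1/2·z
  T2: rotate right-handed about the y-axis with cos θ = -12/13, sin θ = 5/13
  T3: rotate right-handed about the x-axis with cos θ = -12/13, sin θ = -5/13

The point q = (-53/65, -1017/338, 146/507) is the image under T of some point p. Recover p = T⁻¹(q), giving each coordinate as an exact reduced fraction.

p = (9/5, 8/3, 1)

T1 = [1 0 -1/2 0; 0 1 0 0; 0 0 1 0; 0 0 0 1]
T2·T1 = [-12/13 0 11/13 0; 0 1 0 0; -5/13 0 -19/26 0; 0 0 0 1]
T3·…·T1 = [-12/13 0 11/13 0; -25/169 -12/13 -95/338 0; 60/169 -5/13 114/169 0; 0 0 0 1]
det M = 1; M⁻¹ = [-19/26 -55/169 132/169 0; 0 -12/13 -5/13 0; 5/13 -60/169 144/169 0; 0 0 0 1]
M⁻¹ · (-53/65, -1017/338, 146/507)ᵀ = (9/5, 8/3, 1)ᵀ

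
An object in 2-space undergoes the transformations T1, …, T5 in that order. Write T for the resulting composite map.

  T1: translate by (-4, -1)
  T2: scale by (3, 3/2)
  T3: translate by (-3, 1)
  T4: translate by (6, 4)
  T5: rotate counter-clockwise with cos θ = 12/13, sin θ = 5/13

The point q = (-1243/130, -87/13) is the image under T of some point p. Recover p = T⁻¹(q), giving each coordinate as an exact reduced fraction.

p = (-4/5, -4)

T1 = [1 0 -4; 0 1 -1; 0 0 1]
T2·T1 = [3 0 -12; 0 3/2 -3/2; 0 0 1]
T3·…·T1 = [3 0 -15; 0 3/2 -1/2; 0 0 1]
T4·…·T1 = [3 0 -9; 0 3/2 7/2; 0 0 1]
T5·…·T1 = [36/13 -15/26 -251/26; 15/13 18/13 -3/13; 0 0 1]
det M = 9/2; M⁻¹ = [4/13 5/39 3; -10/39 8/13 -7/3; 0 0 1]
M⁻¹ · (-1243/130, -87/13)ᵀ = (-4/5, -4)ᵀ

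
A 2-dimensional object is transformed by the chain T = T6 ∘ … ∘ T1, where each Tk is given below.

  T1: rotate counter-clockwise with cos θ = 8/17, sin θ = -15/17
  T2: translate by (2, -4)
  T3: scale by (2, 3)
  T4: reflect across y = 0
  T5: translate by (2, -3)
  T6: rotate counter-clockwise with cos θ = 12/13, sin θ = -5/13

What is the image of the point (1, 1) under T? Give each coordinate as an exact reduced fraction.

T1 rotate counter-clockwise with cos θ = 8/17, sin θ = -15/17: (1, 1) → (23/17, -7/17)
T2 translate by (2, -4): (23/17, -7/17) → (57/17, -75/17)
T3 scale by (2, 3): (57/17, -75/17) → (114/17, -225/17)
T4 reflect across y = 0: (114/17, -225/17) → (114/17, 225/17)
T5 translate by (2, -3): (114/17, 225/17) → (148/17, 174/17)
T6 rotate counter-clockwise with cos θ = 12/13, sin θ = -5/13: (148/17, 174/17) → (2646/221, 1348/221)

T(p) = (2646/221, 1348/221)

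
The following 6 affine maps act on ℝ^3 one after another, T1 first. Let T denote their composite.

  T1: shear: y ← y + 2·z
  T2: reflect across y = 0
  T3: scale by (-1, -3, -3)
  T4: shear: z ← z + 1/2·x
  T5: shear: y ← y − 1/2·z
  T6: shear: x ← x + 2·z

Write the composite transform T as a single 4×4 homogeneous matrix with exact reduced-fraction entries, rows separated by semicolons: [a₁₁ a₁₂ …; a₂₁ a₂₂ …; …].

T1 = [1 0 0 0; 0 1 2 0; 0 0 1 0; 0 0 0 1]
T2·T1 = [1 0 0 0; 0 -1 -2 0; 0 0 1 0; 0 0 0 1]
T3·…·T1 = [-1 0 0 0; 0 3 6 0; 0 0 -3 0; 0 0 0 1]
T4·…·T1 = [-1 0 0 0; 0 3 6 0; -1/2 0 -3 0; 0 0 0 1]
T5·…·T1 = [-1 0 0 0; 1/4 3 15/2 0; -1/2 0 -3 0; 0 0 0 1]
T6·…·T1 = [-2 0 -6 0; 1/4 3 15/2 0; -1/2 0 -3 0; 0 0 0 1]

T = [-2 0 -6 0; 1/4 3 15/2 0; -1/2 0 -3 0; 0 0 0 1]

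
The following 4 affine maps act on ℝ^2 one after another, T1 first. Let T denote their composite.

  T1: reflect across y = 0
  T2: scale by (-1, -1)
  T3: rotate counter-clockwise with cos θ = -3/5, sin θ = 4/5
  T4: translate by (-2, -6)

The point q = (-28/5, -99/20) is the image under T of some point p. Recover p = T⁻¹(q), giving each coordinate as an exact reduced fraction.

p = (-3, 9/4)

T1 = [1 0 0; 0 -1 0; 0 0 1]
T2·T1 = [-1 0 0; 0 1 0; 0 0 1]
T3·…·T1 = [3/5 -4/5 0; -4/5 -3/5 0; 0 0 1]
T4·…·T1 = [3/5 -4/5 -2; -4/5 -3/5 -6; 0 0 1]
det M = -1; M⁻¹ = [3/5 -4/5 -18/5; -4/5 -3/5 -26/5; 0 0 1]
M⁻¹ · (-28/5, -99/20)ᵀ = (-3, 9/4)ᵀ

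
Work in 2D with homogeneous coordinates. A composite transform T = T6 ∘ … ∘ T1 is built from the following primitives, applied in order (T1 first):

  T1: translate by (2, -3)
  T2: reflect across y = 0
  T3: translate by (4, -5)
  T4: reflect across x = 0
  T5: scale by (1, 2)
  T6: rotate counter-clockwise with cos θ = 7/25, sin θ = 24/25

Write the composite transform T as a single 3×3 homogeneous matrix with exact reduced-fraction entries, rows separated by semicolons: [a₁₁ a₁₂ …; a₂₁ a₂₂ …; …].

T1 = [1 0 2; 0 1 -3; 0 0 1]
T2·T1 = [1 0 2; 0 -1 3; 0 0 1]
T3·…·T1 = [1 0 6; 0 -1 -2; 0 0 1]
T4·…·T1 = [-1 0 -6; 0 -1 -2; 0 0 1]
T5·…·T1 = [-1 0 -6; 0 -2 -4; 0 0 1]
T6·…·T1 = [-7/25 48/25 54/25; -24/25 -14/25 -172/25; 0 0 1]

T = [-7/25 48/25 54/25; -24/25 -14/25 -172/25; 0 0 1]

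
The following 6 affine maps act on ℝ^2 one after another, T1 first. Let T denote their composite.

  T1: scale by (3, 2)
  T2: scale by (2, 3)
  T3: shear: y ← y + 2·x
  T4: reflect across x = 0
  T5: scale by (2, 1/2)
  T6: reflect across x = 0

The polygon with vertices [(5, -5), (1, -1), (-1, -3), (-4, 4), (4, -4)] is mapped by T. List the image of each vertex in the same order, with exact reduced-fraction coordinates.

image vertices: (60, 15), (12, 3), (-12, -15), (-48, -12), (48, 12)

T1 scale by (3, 2): (5, -5) → (15, -10); (1, -1) → (3, -2); (-1, -3) → (-3, -6); (-4, 4) → (-12, 8); (4, -4) → (12, -8)
T2 scale by (2, 3): (15, -10) → (30, -30); (3, -2) → (6, -6); (-3, -6) → (-6, -18); (-12, 8) → (-24, 24); (12, -8) → (24, -24)
T3 shear: y ← y + 2·x: (30, -30) → (30, 30); (6, -6) → (6, 6); (-6, -18) → (-6, -30); (-24, 24) → (-24, -24); (24, -24) → (24, 24)
T4 reflect across x = 0: (30, 30) → (-30, 30); (6, 6) → (-6, 6); (-6, -30) → (6, -30); (-24, -24) → (24, -24); (24, 24) → (-24, 24)
T5 scale by (2, 1/2): (-30, 30) → (-60, 15); (-6, 6) → (-12, 3); (6, -30) → (12, -15); (24, -24) → (48, -12); (-24, 24) → (-48, 12)
T6 reflect across x = 0: (-60, 15) → (60, 15); (-12, 3) → (12, 3); (12, -15) → (-12, -15); (48, -12) → (-48, -12); (-48, 12) → (48, 12)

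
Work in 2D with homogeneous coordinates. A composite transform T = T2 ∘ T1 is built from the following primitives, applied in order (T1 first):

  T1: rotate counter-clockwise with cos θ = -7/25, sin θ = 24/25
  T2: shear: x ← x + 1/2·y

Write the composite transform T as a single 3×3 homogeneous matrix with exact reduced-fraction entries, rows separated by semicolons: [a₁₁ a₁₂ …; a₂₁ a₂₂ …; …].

T = [1/5 -11/10 0; 24/25 -7/25 0; 0 0 1]

T1 = [-7/25 -24/25 0; 24/25 -7/25 0; 0 0 1]
T2·T1 = [1/5 -11/10 0; 24/25 -7/25 0; 0 0 1]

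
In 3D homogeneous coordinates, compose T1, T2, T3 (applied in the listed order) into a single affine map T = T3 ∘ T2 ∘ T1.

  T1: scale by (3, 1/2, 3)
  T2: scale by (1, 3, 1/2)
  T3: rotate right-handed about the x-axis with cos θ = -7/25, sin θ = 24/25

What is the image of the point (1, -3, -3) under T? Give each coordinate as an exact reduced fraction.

T(p) = (3, 279/50, -153/50)

T1 scale by (3, 1/2, 3): (1, -3, -3) → (3, -3/2, -9)
T2 scale by (1, 3, 1/2): (3, -3/2, -9) → (3, -9/2, -9/2)
T3 rotate right-handed about the x-axis with cos θ = -7/25, sin θ = 24/25: (3, -9/2, -9/2) → (3, 279/50, -153/50)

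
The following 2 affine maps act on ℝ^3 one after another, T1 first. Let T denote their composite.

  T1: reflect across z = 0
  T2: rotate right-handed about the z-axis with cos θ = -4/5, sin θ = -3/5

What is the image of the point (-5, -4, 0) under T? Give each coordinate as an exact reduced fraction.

T1 reflect across z = 0: (-5, -4, 0) → (-5, -4, 0)
T2 rotate right-handed about the z-axis with cos θ = -4/5, sin θ = -3/5: (-5, -4, 0) → (8/5, 31/5, 0)

T(p) = (8/5, 31/5, 0)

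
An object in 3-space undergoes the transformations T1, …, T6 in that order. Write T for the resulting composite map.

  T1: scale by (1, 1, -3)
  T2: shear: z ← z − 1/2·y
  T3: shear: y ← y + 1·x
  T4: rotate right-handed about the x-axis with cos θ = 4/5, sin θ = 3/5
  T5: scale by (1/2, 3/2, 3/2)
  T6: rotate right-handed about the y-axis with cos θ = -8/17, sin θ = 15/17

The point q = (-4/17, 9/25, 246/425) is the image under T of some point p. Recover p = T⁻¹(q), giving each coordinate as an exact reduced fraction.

p = (-4/5, 4/5, 0)

T1 = [1 0 0 0; 0 1 0 0; 0 0 -3 0; 0 0 0 1]
T2·T1 = [1 0 0 0; 0 1 0 0; 0 -1/2 -3 0; 0 0 0 1]
T3·…·T1 = [1 0 0 0; 1 1 0 0; 0 -1/2 -3 0; 0 0 0 1]
T4·…·T1 = [1 0 0 0; 4/5 11/10 9/5 0; 3/5 1/5 -12/5 0; 0 0 0 1]
T5·…·T1 = [1/2 0 0 0; 6/5 33/20 27/10 0; 9/10 3/10 -18/5 0; 0 0 0 1]
T6·…·T1 = [19/34 9/34 -54/17 0; 6/5 33/20 27/10 0; -147/170 -12/85 144/85 0; 0 0 0 1]
det M = -27/8; M⁻¹ = [-16/17 0 -30/17 0; 22/17 8/15 134/85 0; -19/51 2/45 -137/765 0; 0 0 0 1]
M⁻¹ · (-4/17, 9/25, 246/425)ᵀ = (-4/5, 4/5, 0)ᵀ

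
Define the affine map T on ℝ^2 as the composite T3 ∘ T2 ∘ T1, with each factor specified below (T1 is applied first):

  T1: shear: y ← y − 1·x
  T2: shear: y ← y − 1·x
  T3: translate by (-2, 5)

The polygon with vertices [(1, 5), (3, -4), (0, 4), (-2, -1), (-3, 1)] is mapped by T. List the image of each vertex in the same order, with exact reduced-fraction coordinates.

image vertices: (-1, 8), (1, -5), (-2, 9), (-4, 8), (-5, 12)

T1 shear: y ← y − 1·x: (1, 5) → (1, 4); (3, -4) → (3, -7); (0, 4) → (0, 4); (-2, -1) → (-2, 1); (-3, 1) → (-3, 4)
T2 shear: y ← y − 1·x: (1, 4) → (1, 3); (3, -7) → (3, -10); (0, 4) → (0, 4); (-2, 1) → (-2, 3); (-3, 4) → (-3, 7)
T3 translate by (-2, 5): (1, 3) → (-1, 8); (3, -10) → (1, -5); (0, 4) → (-2, 9); (-2, 3) → (-4, 8); (-3, 7) → (-5, 12)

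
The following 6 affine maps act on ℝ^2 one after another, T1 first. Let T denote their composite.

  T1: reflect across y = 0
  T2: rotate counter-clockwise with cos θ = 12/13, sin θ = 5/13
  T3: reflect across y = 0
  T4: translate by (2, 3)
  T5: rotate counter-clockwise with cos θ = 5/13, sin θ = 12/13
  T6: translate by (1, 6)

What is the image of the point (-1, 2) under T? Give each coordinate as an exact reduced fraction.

T1 reflect across y = 0: (-1, 2) → (-1, -2)
T2 rotate counter-clockwise with cos θ = 12/13, sin θ = 5/13: (-1, -2) → (-2/13, -29/13)
T3 reflect across y = 0: (-2/13, -29/13) → (-2/13, 29/13)
T4 translate by (2, 3): (-2/13, 29/13) → (24/13, 68/13)
T5 rotate counter-clockwise with cos θ = 5/13, sin θ = 12/13: (24/13, 68/13) → (-696/169, 628/169)
T6 translate by (1, 6): (-696/169, 628/169) → (-527/169, 1642/169)

T(p) = (-527/169, 1642/169)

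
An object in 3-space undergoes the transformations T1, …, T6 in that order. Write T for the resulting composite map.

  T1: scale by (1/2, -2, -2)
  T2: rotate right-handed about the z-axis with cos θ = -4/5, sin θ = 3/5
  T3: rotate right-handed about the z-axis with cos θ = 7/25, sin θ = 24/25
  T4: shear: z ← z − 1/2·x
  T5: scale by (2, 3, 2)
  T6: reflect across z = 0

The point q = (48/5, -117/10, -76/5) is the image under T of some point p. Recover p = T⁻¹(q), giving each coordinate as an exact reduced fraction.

p = (-3, -3, -5)

T1 = [1/2 0 0 0; 0 -2 0 0; 0 0 -2 0; 0 0 0 1]
T2·T1 = [-2/5 6/5 0 0; 3/10 8/5 0 0; 0 0 -2 0; 0 0 0 1]
T3·…·T1 = [-2/5 -6/5 0 0; -3/10 8/5 0 0; 0 0 -2 0; 0 0 0 1]
T4·…·T1 = [-2/5 -6/5 0 0; -3/10 8/5 0 0; 1/5 3/5 -2 0; 0 0 0 1]
T5·…·T1 = [-4/5 -12/5 0 0; -9/10 24/5 0 0; 2/5 6/5 -4 0; 0 0 0 1]
T6·…·T1 = [-4/5 -12/5 0 0; -9/10 24/5 0 0; -2/5 -6/5 4 0; 0 0 0 1]
det M = -24; M⁻¹ = [-4/5 -2/5 0 0; -3/20 2/15 0 0; -1/8 0 1/4 0; 0 0 0 1]
M⁻¹ · (48/5, -117/10, -76/5)ᵀ = (-3, -3, -5)ᵀ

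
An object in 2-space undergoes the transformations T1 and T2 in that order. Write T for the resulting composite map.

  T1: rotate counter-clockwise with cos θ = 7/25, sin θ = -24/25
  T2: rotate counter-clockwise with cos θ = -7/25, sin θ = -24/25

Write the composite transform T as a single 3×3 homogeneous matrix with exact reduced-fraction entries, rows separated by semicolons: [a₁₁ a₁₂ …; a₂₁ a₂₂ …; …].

T1 = [7/25 24/25 0; -24/25 7/25 0; 0 0 1]
T2·T1 = [-1 0 0; 0 -1 0; 0 0 1]

T = [-1 0 0; 0 -1 0; 0 0 1]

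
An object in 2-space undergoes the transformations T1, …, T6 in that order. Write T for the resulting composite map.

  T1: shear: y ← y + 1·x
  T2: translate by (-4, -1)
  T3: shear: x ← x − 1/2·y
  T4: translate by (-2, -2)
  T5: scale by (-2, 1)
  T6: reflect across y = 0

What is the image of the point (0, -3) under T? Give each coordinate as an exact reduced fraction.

T(p) = (8, 6)

T1 shear: y ← y + 1·x: (0, -3) → (0, -3)
T2 translate by (-4, -1): (0, -3) → (-4, -4)
T3 shear: x ← x − 1/2·y: (-4, -4) → (-2, -4)
T4 translate by (-2, -2): (-2, -4) → (-4, -6)
T5 scale by (-2, 1): (-4, -6) → (8, -6)
T6 reflect across y = 0: (8, -6) → (8, 6)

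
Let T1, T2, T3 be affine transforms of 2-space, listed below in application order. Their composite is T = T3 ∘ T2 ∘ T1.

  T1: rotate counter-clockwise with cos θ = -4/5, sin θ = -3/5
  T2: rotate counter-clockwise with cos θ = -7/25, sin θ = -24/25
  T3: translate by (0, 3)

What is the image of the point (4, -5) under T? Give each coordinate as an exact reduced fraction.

T(p) = (409/125, 1063/125)

T1 rotate counter-clockwise with cos θ = -4/5, sin θ = -3/5: (4, -5) → (-31/5, 8/5)
T2 rotate counter-clockwise with cos θ = -7/25, sin θ = -24/25: (-31/5, 8/5) → (409/125, 688/125)
T3 translate by (0, 3): (409/125, 688/125) → (409/125, 1063/125)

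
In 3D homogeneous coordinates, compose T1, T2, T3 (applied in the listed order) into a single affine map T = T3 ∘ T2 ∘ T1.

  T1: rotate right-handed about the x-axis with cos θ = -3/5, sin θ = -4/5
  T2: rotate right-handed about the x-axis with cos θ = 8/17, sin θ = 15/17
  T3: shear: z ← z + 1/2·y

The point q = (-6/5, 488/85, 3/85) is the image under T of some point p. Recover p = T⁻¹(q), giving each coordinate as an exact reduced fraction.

p = (-6/5, 5, 4)

T1 = [1 0 0 0; 0 -3/5 4/5 0; 0 -4/5 -3/5 0; 0 0 0 1]
T2·T1 = [1 0 0 0; 0 36/85 77/85 0; 0 -77/85 36/85 0; 0 0 0 1]
T3·…·T1 = [1 0 0 0; 0 36/85 77/85 0; 0 -59/85 149/170 0; 0 0 0 1]
det M = 1; M⁻¹ = [1 0 0 0; 0 149/170 -77/85 0; 0 59/85 36/85 0; 0 0 0 1]
M⁻¹ · (-6/5, 488/85, 3/85)ᵀ = (-6/5, 5, 4)ᵀ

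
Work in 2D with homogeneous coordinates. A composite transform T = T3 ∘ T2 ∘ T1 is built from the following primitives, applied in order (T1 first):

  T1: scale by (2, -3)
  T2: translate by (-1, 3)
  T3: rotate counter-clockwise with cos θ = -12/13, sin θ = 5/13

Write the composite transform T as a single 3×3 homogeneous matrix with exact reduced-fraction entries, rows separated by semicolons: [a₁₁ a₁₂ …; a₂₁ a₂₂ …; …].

T1 = [2 0 0; 0 -3 0; 0 0 1]
T2·T1 = [2 0 -1; 0 -3 3; 0 0 1]
T3·…·T1 = [-24/13 15/13 -3/13; 10/13 36/13 -41/13; 0 0 1]

T = [-24/13 15/13 -3/13; 10/13 36/13 -41/13; 0 0 1]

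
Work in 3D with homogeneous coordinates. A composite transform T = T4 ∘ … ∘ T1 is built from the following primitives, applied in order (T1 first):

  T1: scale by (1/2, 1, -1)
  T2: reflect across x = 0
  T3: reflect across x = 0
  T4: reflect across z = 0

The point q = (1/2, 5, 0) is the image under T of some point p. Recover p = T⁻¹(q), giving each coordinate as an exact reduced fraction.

T1 = [1/2 0 0 0; 0 1 0 0; 0 0 -1 0; 0 0 0 1]
T2·T1 = [-1/2 0 0 0; 0 1 0 0; 0 0 -1 0; 0 0 0 1]
T3·…·T1 = [1/2 0 0 0; 0 1 0 0; 0 0 -1 0; 0 0 0 1]
T4·…·T1 = [1/2 0 0 0; 0 1 0 0; 0 0 1 0; 0 0 0 1]
det M = 1/2; M⁻¹ = [2 0 0 0; 0 1 0 0; 0 0 1 0; 0 0 0 1]
M⁻¹ · (1/2, 5, 0)ᵀ = (1, 5, 0)ᵀ

p = (1, 5, 0)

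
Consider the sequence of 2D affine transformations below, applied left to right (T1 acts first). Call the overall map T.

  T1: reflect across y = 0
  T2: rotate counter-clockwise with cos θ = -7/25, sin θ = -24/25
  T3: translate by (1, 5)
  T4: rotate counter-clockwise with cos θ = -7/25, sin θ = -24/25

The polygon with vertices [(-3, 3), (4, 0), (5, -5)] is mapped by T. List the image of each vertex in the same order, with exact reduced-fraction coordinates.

image vertices: (5414/625, -902/625), (717/625, -131/625), (-298/125, -486/125)

T1 reflect across y = 0: (-3, 3) → (-3, -3); (4, 0) → (4, 0); (5, -5) → (5, 5)
T2 rotate counter-clockwise with cos θ = -7/25, sin θ = -24/25: (-3, -3) → (-51/25, 93/25); (4, 0) → (-28/25, -96/25); (5, 5) → (17/5, -31/5)
T3 translate by (1, 5): (-51/25, 93/25) → (-26/25, 218/25); (-28/25, -96/25) → (-3/25, 29/25); (17/5, -31/5) → (22/5, -6/5)
T4 rotate counter-clockwise with cos θ = -7/25, sin θ = -24/25: (-26/25, 218/25) → (5414/625, -902/625); (-3/25, 29/25) → (717/625, -131/625); (22/5, -6/5) → (-298/125, -486/125)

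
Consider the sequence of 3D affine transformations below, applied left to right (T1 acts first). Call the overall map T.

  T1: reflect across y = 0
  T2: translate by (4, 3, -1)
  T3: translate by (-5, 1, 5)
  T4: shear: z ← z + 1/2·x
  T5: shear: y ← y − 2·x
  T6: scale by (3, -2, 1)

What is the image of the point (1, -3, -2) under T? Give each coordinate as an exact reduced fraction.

T1 reflect across y = 0: (1, -3, -2) → (1, 3, -2)
T2 translate by (4, 3, -1): (1, 3, -2) → (5, 6, -3)
T3 translate by (-5, 1, 5): (5, 6, -3) → (0, 7, 2)
T4 shear: z ← z + 1/2·x: (0, 7, 2) → (0, 7, 2)
T5 shear: y ← y − 2·x: (0, 7, 2) → (0, 7, 2)
T6 scale by (3, -2, 1): (0, 7, 2) → (0, -14, 2)

T(p) = (0, -14, 2)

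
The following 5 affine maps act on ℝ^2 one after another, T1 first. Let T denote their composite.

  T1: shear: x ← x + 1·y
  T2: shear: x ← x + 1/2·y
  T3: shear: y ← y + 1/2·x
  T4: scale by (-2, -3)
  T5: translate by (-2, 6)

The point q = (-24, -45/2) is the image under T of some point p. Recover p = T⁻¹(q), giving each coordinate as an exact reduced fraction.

p = (5, 4)

T1 = [1 1 0; 0 1 0; 0 0 1]
T2·T1 = [1 3/2 0; 0 1 0; 0 0 1]
T3·…·T1 = [1 3/2 0; 1/2 7/4 0; 0 0 1]
T4·…·T1 = [-2 -3 0; -3/2 -21/4 0; 0 0 1]
T5·…·T1 = [-2 -3 -2; -3/2 -21/4 6; 0 0 1]
det M = 6; M⁻¹ = [-7/8 1/2 -19/4; 1/4 -1/3 5/2; 0 0 1]
M⁻¹ · (-24, -45/2)ᵀ = (5, 4)ᵀ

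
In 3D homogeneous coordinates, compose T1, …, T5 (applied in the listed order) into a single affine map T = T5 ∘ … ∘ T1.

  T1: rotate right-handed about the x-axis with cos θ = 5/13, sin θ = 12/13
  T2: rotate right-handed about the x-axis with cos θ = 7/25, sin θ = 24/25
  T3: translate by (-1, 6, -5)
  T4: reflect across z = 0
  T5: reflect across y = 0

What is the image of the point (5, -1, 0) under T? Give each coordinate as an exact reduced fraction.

T(p) = (4, -2203/325, 1829/325)

T1 rotate right-handed about the x-axis with cos θ = 5/13, sin θ = 12/13: (5, -1, 0) → (5, -5/13, -12/13)
T2 rotate right-handed about the x-axis with cos θ = 7/25, sin θ = 24/25: (5, -5/13, -12/13) → (5, 253/325, -204/325)
T3 translate by (-1, 6, -5): (5, 253/325, -204/325) → (4, 2203/325, -1829/325)
T4 reflect across z = 0: (4, 2203/325, -1829/325) → (4, 2203/325, 1829/325)
T5 reflect across y = 0: (4, 2203/325, 1829/325) → (4, -2203/325, 1829/325)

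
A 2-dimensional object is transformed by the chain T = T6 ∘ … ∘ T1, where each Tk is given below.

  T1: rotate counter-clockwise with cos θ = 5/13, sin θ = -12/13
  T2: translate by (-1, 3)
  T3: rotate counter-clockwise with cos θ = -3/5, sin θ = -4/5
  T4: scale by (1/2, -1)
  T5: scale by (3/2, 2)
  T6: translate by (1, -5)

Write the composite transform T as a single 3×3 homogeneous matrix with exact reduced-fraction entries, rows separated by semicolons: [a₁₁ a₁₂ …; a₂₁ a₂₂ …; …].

T1 = [5/13 12/13 0; -12/13 5/13 0; 0 0 1]
T2·T1 = [5/13 12/13 -1; -12/13 5/13 3; 0 0 1]
T3·…·T1 = [-63/65 -16/65 3; 16/65 -63/65 -1; 0 0 1]
T4·…·T1 = [-63/130 -8/65 3/2; -16/65 63/65 1; 0 0 1]
T5·…·T1 = [-189/260 -12/65 9/4; -32/65 126/65 2; 0 0 1]
T6·…·T1 = [-189/260 -12/65 13/4; -32/65 126/65 -3; 0 0 1]

T = [-189/260 -12/65 13/4; -32/65 126/65 -3; 0 0 1]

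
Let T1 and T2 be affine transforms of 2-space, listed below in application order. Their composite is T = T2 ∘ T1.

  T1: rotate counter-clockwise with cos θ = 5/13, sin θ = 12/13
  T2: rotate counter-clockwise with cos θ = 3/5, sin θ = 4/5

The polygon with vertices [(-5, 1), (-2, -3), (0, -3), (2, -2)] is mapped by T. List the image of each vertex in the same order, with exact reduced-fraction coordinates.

image vertices: (109/65, -313/65), (18/5, -1/5), (168/65, 99/65), (46/65, 178/65)

T1 rotate counter-clockwise with cos θ = 5/13, sin θ = 12/13: (-5, 1) → (-37/13, -55/13); (-2, -3) → (2, -3); (0, -3) → (36/13, -15/13); (2, -2) → (34/13, 14/13)
T2 rotate counter-clockwise with cos θ = 3/5, sin θ = 4/5: (-37/13, -55/13) → (109/65, -313/65); (2, -3) → (18/5, -1/5); (36/13, -15/13) → (168/65, 99/65); (34/13, 14/13) → (46/65, 178/65)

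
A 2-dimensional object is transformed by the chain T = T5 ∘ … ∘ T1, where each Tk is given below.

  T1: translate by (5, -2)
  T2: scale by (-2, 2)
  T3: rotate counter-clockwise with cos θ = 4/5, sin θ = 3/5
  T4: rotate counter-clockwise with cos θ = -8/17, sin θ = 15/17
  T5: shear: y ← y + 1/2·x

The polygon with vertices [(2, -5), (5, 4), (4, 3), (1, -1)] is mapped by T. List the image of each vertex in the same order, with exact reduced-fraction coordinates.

image vertices: (1582/85, 273/17), (1396/85, -66/17), (1314/85, -29/17), (228/17, 120/17)

T1 translate by (5, -2): (2, -5) → (7, -7); (5, 4) → (10, 2); (4, 3) → (9, 1); (1, -1) → (6, -3)
T2 scale by (-2, 2): (7, -7) → (-14, -14); (10, 2) → (-20, 4); (9, 1) → (-18, 2); (6, -3) → (-12, -6)
T3 rotate counter-clockwise with cos θ = 4/5, sin θ = 3/5: (-14, -14) → (-14/5, -98/5); (-20, 4) → (-92/5, -44/5); (-18, 2) → (-78/5, -46/5); (-12, -6) → (-6, -12)
T4 rotate counter-clockwise with cos θ = -8/17, sin θ = 15/17: (-14/5, -98/5) → (1582/85, 574/85); (-92/5, -44/5) → (1396/85, -1028/85); (-78/5, -46/5) → (1314/85, -802/85); (-6, -12) → (228/17, 6/17)
T5 shear: y ← y + 1/2·x: (1582/85, 574/85) → (1582/85, 273/17); (1396/85, -1028/85) → (1396/85, -66/17); (1314/85, -802/85) → (1314/85, -29/17); (228/17, 6/17) → (228/17, 120/17)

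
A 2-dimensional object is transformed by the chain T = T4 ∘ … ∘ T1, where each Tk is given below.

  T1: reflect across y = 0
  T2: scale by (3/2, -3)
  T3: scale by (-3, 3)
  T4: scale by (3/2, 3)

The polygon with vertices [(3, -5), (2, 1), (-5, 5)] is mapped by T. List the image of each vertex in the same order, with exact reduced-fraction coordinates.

image vertices: (-81/4, -135), (-27/2, 27), (135/4, 135)

T1 reflect across y = 0: (3, -5) → (3, 5); (2, 1) → (2, -1); (-5, 5) → (-5, -5)
T2 scale by (3/2, -3): (3, 5) → (9/2, -15); (2, -1) → (3, 3); (-5, -5) → (-15/2, 15)
T3 scale by (-3, 3): (9/2, -15) → (-27/2, -45); (3, 3) → (-9, 9); (-15/2, 15) → (45/2, 45)
T4 scale by (3/2, 3): (-27/2, -45) → (-81/4, -135); (-9, 9) → (-27/2, 27); (45/2, 45) → (135/4, 135)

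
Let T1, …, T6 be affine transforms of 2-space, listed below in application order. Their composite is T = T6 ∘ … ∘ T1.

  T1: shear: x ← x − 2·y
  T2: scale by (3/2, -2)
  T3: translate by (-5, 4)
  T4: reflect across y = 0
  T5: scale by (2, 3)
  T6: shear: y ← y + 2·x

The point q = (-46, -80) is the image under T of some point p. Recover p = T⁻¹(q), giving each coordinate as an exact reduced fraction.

T1 = [1 -2 0; 0 1 0; 0 0 1]
T2·T1 = [3/2 -3 0; 0 -2 0; 0 0 1]
T3·…·T1 = [3/2 -3 -5; 0 -2 4; 0 0 1]
T4·…·T1 = [3/2 -3 -5; 0 2 -4; 0 0 1]
T5·…·T1 = [3 -6 -10; 0 6 -12; 0 0 1]
T6·…·T1 = [3 -6 -10; 6 -6 -32; 0 0 1]
det M = 18; M⁻¹ = [-1/3 1/3 22/3; -1/3 1/6 2; 0 0 1]
M⁻¹ · (-46, -80)ᵀ = (-4, 4)ᵀ

p = (-4, 4)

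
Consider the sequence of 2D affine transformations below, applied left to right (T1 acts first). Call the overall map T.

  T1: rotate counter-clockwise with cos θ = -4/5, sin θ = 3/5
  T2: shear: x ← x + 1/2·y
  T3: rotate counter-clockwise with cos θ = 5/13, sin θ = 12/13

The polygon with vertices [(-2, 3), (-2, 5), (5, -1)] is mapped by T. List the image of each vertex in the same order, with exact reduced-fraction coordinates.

T1 rotate counter-clockwise with cos θ = -4/5, sin θ = 3/5: (-2, 3) → (-1/5, -18/5); (-2, 5) → (-7/5, -26/5); (5, -1) → (-17/5, 19/5)
T2 shear: x ← x + 1/2·y: (-1/5, -18/5) → (-2, -18/5); (-7/5, -26/5) → (-4, -26/5); (-17/5, 19/5) → (-3/2, 19/5)
T3 rotate counter-clockwise with cos θ = 5/13, sin θ = 12/13: (-2, -18/5) → (166/65, -42/13); (-4, -26/5) → (212/65, -74/13); (-3/2, 19/5) → (-531/130, 1/13)

image vertices: (166/65, -42/13), (212/65, -74/13), (-531/130, 1/13)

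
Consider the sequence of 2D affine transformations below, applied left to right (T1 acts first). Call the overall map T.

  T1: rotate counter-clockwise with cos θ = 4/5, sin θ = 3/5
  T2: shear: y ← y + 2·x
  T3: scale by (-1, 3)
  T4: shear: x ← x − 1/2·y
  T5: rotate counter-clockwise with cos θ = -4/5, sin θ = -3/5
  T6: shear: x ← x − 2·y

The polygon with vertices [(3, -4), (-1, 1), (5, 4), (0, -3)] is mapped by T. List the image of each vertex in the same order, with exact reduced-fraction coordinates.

image vertices: (1182/25, -471/50), (-376/25, 153/50), (1394/25, -657/50), (162/25, -18/25)

T1 rotate counter-clockwise with cos θ = 4/5, sin θ = 3/5: (3, -4) → (24/5, -7/5); (-1, 1) → (-7/5, 1/5); (5, 4) → (8/5, 31/5); (0, -3) → (9/5, -12/5)
T2 shear: y ← y + 2·x: (24/5, -7/5) → (24/5, 41/5); (-7/5, 1/5) → (-7/5, -13/5); (8/5, 31/5) → (8/5, 47/5); (9/5, -12/5) → (9/5, 6/5)
T3 scale by (-1, 3): (24/5, 41/5) → (-24/5, 123/5); (-7/5, -13/5) → (7/5, -39/5); (8/5, 47/5) → (-8/5, 141/5); (9/5, 6/5) → (-9/5, 18/5)
T4 shear: x ← x − 1/2·y: (-24/5, 123/5) → (-171/10, 123/5); (7/5, -39/5) → (53/10, -39/5); (-8/5, 141/5) → (-157/10, 141/5); (-9/5, 18/5) → (-18/5, 18/5)
T5 rotate counter-clockwise with cos θ = -4/5, sin θ = -3/5: (-171/10, 123/5) → (711/25, -471/50); (53/10, -39/5) → (-223/25, 153/50); (-157/10, 141/5) → (737/25, -657/50); (-18/5, 18/5) → (126/25, -18/25)
T6 shear: x ← x − 2·y: (711/25, -471/50) → (1182/25, -471/50); (-223/25, 153/50) → (-376/25, 153/50); (737/25, -657/50) → (1394/25, -657/50); (126/25, -18/25) → (162/25, -18/25)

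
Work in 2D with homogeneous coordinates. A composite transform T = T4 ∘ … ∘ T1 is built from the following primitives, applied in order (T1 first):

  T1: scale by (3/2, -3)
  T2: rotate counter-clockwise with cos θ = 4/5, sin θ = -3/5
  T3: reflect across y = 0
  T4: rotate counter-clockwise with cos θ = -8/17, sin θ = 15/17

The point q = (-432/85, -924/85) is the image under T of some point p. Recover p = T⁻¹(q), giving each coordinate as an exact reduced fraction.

p = (0, 4)

T1 = [3/2 0 0; 0 -3 0; 0 0 1]
T2·T1 = [6/5 -9/5 0; -9/10 -12/5 0; 0 0 1]
T3·…·T1 = [6/5 -9/5 0; 9/10 12/5 0; 0 0 1]
T4·…·T1 = [-231/170 -108/85 0; 54/85 -231/85 0; 0 0 1]
det M = 9/2; M⁻¹ = [-154/255 24/85 0; -12/85 -77/255 0; 0 0 1]
M⁻¹ · (-432/85, -924/85)ᵀ = (0, 4)ᵀ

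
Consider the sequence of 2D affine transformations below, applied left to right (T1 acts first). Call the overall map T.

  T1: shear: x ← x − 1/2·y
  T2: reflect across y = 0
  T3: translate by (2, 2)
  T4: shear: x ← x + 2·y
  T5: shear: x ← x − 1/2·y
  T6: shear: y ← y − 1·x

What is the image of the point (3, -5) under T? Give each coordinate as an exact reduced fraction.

T(p) = (18, -11)

T1 shear: x ← x − 1/2·y: (3, -5) → (11/2, -5)
T2 reflect across y = 0: (11/2, -5) → (11/2, 5)
T3 translate by (2, 2): (11/2, 5) → (15/2, 7)
T4 shear: x ← x + 2·y: (15/2, 7) → (43/2, 7)
T5 shear: x ← x − 1/2·y: (43/2, 7) → (18, 7)
T6 shear: y ← y − 1·x: (18, 7) → (18, -11)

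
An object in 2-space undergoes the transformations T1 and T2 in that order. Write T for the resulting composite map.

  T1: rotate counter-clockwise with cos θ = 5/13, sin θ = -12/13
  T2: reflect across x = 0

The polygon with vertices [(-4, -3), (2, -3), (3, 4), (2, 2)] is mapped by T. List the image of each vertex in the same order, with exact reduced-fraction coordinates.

T1 rotate counter-clockwise with cos θ = 5/13, sin θ = -12/13: (-4, -3) → (-56/13, 33/13); (2, -3) → (-2, -3); (3, 4) → (63/13, -16/13); (2, 2) → (34/13, -14/13)
T2 reflect across x = 0: (-56/13, 33/13) → (56/13, 33/13); (-2, -3) → (2, -3); (63/13, -16/13) → (-63/13, -16/13); (34/13, -14/13) → (-34/13, -14/13)

image vertices: (56/13, 33/13), (2, -3), (-63/13, -16/13), (-34/13, -14/13)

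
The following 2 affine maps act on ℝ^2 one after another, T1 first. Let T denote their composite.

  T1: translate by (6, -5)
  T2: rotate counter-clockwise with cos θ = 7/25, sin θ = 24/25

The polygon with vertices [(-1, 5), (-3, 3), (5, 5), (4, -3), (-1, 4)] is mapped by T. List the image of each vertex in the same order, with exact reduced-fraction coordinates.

T1 translate by (6, -5): (-1, 5) → (5, 0); (-3, 3) → (3, -2); (5, 5) → (11, 0); (4, -3) → (10, -8); (-1, 4) → (5, -1)
T2 rotate counter-clockwise with cos θ = 7/25, sin θ = 24/25: (5, 0) → (7/5, 24/5); (3, -2) → (69/25, 58/25); (11, 0) → (77/25, 264/25); (10, -8) → (262/25, 184/25); (5, -1) → (59/25, 113/25)

image vertices: (7/5, 24/5), (69/25, 58/25), (77/25, 264/25), (262/25, 184/25), (59/25, 113/25)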